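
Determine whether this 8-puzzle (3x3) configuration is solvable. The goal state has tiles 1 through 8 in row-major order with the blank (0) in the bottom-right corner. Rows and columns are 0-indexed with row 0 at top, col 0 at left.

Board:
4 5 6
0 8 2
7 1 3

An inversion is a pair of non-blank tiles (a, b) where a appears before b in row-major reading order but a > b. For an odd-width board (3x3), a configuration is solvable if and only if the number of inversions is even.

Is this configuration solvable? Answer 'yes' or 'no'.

Answer: yes

Derivation:
Inversions (pairs i<j in row-major order where tile[i] > tile[j] > 0): 16
16 is even, so the puzzle is solvable.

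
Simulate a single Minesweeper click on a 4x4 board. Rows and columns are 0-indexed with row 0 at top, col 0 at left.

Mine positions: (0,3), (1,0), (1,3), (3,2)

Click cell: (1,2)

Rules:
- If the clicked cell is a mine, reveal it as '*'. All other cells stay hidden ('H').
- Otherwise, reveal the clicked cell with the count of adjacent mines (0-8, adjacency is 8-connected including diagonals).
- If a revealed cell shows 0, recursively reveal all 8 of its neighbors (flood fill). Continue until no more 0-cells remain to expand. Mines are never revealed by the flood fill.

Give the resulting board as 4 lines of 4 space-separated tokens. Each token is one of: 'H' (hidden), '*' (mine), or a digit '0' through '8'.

H H H H
H H 2 H
H H H H
H H H H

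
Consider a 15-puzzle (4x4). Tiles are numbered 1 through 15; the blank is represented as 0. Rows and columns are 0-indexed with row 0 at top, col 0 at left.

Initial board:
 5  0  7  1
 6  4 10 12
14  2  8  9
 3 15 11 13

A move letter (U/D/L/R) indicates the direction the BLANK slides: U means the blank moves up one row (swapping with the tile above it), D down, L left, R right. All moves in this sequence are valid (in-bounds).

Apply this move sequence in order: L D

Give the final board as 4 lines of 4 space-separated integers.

After move 1 (L):
 0  5  7  1
 6  4 10 12
14  2  8  9
 3 15 11 13

After move 2 (D):
 6  5  7  1
 0  4 10 12
14  2  8  9
 3 15 11 13

Answer:  6  5  7  1
 0  4 10 12
14  2  8  9
 3 15 11 13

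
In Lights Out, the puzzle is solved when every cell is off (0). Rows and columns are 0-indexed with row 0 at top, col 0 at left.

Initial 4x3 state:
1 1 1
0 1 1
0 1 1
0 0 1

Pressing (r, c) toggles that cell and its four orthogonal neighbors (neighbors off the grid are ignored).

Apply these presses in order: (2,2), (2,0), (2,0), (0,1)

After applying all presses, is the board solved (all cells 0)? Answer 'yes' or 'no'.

After press 1 at (2,2):
1 1 1
0 1 0
0 0 0
0 0 0

After press 2 at (2,0):
1 1 1
1 1 0
1 1 0
1 0 0

After press 3 at (2,0):
1 1 1
0 1 0
0 0 0
0 0 0

After press 4 at (0,1):
0 0 0
0 0 0
0 0 0
0 0 0

Lights still on: 0

Answer: yes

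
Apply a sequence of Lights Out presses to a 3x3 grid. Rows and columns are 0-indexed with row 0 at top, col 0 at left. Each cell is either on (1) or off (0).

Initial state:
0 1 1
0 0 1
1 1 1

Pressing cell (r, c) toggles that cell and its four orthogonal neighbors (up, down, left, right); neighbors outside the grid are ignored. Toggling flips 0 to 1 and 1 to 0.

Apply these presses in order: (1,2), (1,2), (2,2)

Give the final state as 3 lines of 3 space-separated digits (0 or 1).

After press 1 at (1,2):
0 1 0
0 1 0
1 1 0

After press 2 at (1,2):
0 1 1
0 0 1
1 1 1

After press 3 at (2,2):
0 1 1
0 0 0
1 0 0

Answer: 0 1 1
0 0 0
1 0 0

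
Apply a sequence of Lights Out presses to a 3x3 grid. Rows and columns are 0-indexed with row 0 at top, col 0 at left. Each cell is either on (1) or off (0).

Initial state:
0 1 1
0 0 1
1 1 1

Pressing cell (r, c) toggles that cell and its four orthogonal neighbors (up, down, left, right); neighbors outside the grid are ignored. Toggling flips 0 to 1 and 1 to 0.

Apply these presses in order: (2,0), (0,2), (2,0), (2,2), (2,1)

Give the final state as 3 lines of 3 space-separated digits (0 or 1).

Answer: 0 0 0
0 1 1
0 1 1

Derivation:
After press 1 at (2,0):
0 1 1
1 0 1
0 0 1

After press 2 at (0,2):
0 0 0
1 0 0
0 0 1

After press 3 at (2,0):
0 0 0
0 0 0
1 1 1

After press 4 at (2,2):
0 0 0
0 0 1
1 0 0

After press 5 at (2,1):
0 0 0
0 1 1
0 1 1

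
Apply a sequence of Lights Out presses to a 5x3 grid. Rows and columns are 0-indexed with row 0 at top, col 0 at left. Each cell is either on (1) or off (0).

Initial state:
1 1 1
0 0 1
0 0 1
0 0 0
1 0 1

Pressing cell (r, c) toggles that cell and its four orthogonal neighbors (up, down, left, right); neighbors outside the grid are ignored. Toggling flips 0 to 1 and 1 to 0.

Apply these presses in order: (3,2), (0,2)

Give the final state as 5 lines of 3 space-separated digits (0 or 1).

Answer: 1 0 0
0 0 0
0 0 0
0 1 1
1 0 0

Derivation:
After press 1 at (3,2):
1 1 1
0 0 1
0 0 0
0 1 1
1 0 0

After press 2 at (0,2):
1 0 0
0 0 0
0 0 0
0 1 1
1 0 0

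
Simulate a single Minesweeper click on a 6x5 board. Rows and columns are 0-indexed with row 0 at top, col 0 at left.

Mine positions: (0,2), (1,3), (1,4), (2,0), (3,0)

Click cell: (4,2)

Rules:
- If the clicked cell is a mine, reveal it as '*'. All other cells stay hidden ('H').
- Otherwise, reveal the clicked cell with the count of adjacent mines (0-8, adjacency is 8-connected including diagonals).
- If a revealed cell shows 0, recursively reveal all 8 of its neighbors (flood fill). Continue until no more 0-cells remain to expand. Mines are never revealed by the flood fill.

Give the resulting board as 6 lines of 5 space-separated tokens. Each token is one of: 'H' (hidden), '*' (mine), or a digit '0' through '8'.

H H H H H
H H H H H
H 2 1 2 2
H 2 0 0 0
1 1 0 0 0
0 0 0 0 0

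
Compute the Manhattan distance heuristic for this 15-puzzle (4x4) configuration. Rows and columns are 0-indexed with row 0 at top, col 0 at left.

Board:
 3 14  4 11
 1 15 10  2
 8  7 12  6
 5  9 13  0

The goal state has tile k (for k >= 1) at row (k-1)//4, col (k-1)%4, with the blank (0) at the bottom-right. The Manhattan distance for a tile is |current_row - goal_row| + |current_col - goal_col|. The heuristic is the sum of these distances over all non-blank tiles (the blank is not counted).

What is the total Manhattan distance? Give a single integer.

Tile 3: (0,0)->(0,2) = 2
Tile 14: (0,1)->(3,1) = 3
Tile 4: (0,2)->(0,3) = 1
Tile 11: (0,3)->(2,2) = 3
Tile 1: (1,0)->(0,0) = 1
Tile 15: (1,1)->(3,2) = 3
Tile 10: (1,2)->(2,1) = 2
Tile 2: (1,3)->(0,1) = 3
Tile 8: (2,0)->(1,3) = 4
Tile 7: (2,1)->(1,2) = 2
Tile 12: (2,2)->(2,3) = 1
Tile 6: (2,3)->(1,1) = 3
Tile 5: (3,0)->(1,0) = 2
Tile 9: (3,1)->(2,0) = 2
Tile 13: (3,2)->(3,0) = 2
Sum: 2 + 3 + 1 + 3 + 1 + 3 + 2 + 3 + 4 + 2 + 1 + 3 + 2 + 2 + 2 = 34

Answer: 34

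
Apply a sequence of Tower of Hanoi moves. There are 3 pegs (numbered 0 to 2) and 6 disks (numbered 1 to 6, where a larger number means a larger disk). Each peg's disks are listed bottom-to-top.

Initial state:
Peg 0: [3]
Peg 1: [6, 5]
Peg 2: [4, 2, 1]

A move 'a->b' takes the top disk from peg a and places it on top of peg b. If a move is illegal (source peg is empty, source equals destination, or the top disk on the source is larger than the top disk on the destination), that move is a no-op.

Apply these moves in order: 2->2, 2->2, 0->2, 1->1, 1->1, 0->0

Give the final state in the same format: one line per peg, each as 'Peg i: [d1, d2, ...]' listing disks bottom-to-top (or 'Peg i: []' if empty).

Answer: Peg 0: [3]
Peg 1: [6, 5]
Peg 2: [4, 2, 1]

Derivation:
After move 1 (2->2):
Peg 0: [3]
Peg 1: [6, 5]
Peg 2: [4, 2, 1]

After move 2 (2->2):
Peg 0: [3]
Peg 1: [6, 5]
Peg 2: [4, 2, 1]

After move 3 (0->2):
Peg 0: [3]
Peg 1: [6, 5]
Peg 2: [4, 2, 1]

After move 4 (1->1):
Peg 0: [3]
Peg 1: [6, 5]
Peg 2: [4, 2, 1]

After move 5 (1->1):
Peg 0: [3]
Peg 1: [6, 5]
Peg 2: [4, 2, 1]

After move 6 (0->0):
Peg 0: [3]
Peg 1: [6, 5]
Peg 2: [4, 2, 1]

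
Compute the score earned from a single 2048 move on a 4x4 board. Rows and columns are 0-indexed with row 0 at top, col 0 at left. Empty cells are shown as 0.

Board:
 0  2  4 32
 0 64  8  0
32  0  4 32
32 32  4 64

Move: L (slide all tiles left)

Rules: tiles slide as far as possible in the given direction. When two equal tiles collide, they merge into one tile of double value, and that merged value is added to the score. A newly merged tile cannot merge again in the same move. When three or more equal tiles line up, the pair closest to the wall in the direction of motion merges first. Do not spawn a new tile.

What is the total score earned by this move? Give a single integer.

Slide left:
row 0: [0, 2, 4, 32] -> [2, 4, 32, 0]  score +0 (running 0)
row 1: [0, 64, 8, 0] -> [64, 8, 0, 0]  score +0 (running 0)
row 2: [32, 0, 4, 32] -> [32, 4, 32, 0]  score +0 (running 0)
row 3: [32, 32, 4, 64] -> [64, 4, 64, 0]  score +64 (running 64)
Board after move:
 2  4 32  0
64  8  0  0
32  4 32  0
64  4 64  0

Answer: 64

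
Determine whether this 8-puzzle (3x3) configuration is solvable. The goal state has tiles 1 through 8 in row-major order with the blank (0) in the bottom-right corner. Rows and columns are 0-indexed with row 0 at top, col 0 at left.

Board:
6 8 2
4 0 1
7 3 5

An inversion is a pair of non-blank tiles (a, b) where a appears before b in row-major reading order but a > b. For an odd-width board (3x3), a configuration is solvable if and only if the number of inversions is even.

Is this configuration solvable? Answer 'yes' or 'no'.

Inversions (pairs i<j in row-major order where tile[i] > tile[j] > 0): 16
16 is even, so the puzzle is solvable.

Answer: yes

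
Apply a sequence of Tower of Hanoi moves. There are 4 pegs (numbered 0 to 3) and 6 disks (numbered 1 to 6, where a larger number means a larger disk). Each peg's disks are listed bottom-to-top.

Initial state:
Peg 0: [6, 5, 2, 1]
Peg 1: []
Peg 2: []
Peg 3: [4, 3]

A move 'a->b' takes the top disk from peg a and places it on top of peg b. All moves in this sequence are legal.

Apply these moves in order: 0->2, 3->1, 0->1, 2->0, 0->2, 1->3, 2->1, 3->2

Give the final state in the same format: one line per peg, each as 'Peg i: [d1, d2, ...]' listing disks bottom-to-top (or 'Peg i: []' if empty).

Answer: Peg 0: [6, 5]
Peg 1: [3, 1]
Peg 2: [2]
Peg 3: [4]

Derivation:
After move 1 (0->2):
Peg 0: [6, 5, 2]
Peg 1: []
Peg 2: [1]
Peg 3: [4, 3]

After move 2 (3->1):
Peg 0: [6, 5, 2]
Peg 1: [3]
Peg 2: [1]
Peg 3: [4]

After move 3 (0->1):
Peg 0: [6, 5]
Peg 1: [3, 2]
Peg 2: [1]
Peg 3: [4]

After move 4 (2->0):
Peg 0: [6, 5, 1]
Peg 1: [3, 2]
Peg 2: []
Peg 3: [4]

After move 5 (0->2):
Peg 0: [6, 5]
Peg 1: [3, 2]
Peg 2: [1]
Peg 3: [4]

After move 6 (1->3):
Peg 0: [6, 5]
Peg 1: [3]
Peg 2: [1]
Peg 3: [4, 2]

After move 7 (2->1):
Peg 0: [6, 5]
Peg 1: [3, 1]
Peg 2: []
Peg 3: [4, 2]

After move 8 (3->2):
Peg 0: [6, 5]
Peg 1: [3, 1]
Peg 2: [2]
Peg 3: [4]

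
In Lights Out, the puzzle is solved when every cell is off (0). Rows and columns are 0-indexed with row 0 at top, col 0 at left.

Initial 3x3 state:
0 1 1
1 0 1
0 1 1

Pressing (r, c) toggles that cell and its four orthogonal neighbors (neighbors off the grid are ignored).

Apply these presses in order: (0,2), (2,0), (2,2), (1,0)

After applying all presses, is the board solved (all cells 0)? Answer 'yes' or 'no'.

After press 1 at (0,2):
0 0 0
1 0 0
0 1 1

After press 2 at (2,0):
0 0 0
0 0 0
1 0 1

After press 3 at (2,2):
0 0 0
0 0 1
1 1 0

After press 4 at (1,0):
1 0 0
1 1 1
0 1 0

Lights still on: 5

Answer: no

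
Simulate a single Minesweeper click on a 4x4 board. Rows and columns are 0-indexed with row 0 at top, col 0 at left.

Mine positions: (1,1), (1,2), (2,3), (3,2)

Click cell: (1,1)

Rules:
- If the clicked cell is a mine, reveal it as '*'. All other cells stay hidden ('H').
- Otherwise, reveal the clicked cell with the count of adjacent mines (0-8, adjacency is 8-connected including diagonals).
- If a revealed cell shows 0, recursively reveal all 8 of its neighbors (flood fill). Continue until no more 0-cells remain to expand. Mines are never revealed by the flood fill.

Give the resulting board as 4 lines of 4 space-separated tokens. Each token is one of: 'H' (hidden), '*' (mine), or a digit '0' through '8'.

H H H H
H * H H
H H H H
H H H H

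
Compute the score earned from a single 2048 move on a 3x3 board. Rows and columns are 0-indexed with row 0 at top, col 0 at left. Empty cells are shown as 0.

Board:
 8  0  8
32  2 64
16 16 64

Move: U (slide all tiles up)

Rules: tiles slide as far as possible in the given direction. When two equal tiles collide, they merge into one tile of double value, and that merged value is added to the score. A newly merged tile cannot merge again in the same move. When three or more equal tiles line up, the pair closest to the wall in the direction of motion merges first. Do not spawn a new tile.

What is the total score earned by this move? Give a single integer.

Answer: 128

Derivation:
Slide up:
col 0: [8, 32, 16] -> [8, 32, 16]  score +0 (running 0)
col 1: [0, 2, 16] -> [2, 16, 0]  score +0 (running 0)
col 2: [8, 64, 64] -> [8, 128, 0]  score +128 (running 128)
Board after move:
  8   2   8
 32  16 128
 16   0   0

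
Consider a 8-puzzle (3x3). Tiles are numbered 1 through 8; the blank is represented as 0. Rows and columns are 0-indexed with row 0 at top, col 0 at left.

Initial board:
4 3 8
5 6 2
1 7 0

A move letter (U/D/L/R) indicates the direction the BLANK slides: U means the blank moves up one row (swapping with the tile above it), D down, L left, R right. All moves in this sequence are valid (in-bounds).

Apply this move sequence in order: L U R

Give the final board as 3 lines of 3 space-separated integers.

Answer: 4 3 8
5 2 0
1 6 7

Derivation:
After move 1 (L):
4 3 8
5 6 2
1 0 7

After move 2 (U):
4 3 8
5 0 2
1 6 7

After move 3 (R):
4 3 8
5 2 0
1 6 7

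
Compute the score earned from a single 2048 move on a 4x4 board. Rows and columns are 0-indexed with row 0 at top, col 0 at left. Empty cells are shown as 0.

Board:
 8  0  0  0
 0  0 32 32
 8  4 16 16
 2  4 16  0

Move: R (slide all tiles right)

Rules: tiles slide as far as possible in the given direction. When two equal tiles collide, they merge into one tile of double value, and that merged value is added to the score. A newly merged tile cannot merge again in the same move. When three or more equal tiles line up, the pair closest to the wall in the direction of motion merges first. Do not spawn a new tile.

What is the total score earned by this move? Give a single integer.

Slide right:
row 0: [8, 0, 0, 0] -> [0, 0, 0, 8]  score +0 (running 0)
row 1: [0, 0, 32, 32] -> [0, 0, 0, 64]  score +64 (running 64)
row 2: [8, 4, 16, 16] -> [0, 8, 4, 32]  score +32 (running 96)
row 3: [2, 4, 16, 0] -> [0, 2, 4, 16]  score +0 (running 96)
Board after move:
 0  0  0  8
 0  0  0 64
 0  8  4 32
 0  2  4 16

Answer: 96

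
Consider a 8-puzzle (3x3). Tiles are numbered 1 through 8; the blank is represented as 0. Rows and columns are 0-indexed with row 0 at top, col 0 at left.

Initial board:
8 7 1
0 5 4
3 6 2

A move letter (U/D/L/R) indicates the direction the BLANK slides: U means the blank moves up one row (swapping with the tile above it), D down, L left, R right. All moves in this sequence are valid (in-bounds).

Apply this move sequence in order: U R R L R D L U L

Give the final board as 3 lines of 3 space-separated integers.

Answer: 0 7 4
8 1 5
3 6 2

Derivation:
After move 1 (U):
0 7 1
8 5 4
3 6 2

After move 2 (R):
7 0 1
8 5 4
3 6 2

After move 3 (R):
7 1 0
8 5 4
3 6 2

After move 4 (L):
7 0 1
8 5 4
3 6 2

After move 5 (R):
7 1 0
8 5 4
3 6 2

After move 6 (D):
7 1 4
8 5 0
3 6 2

After move 7 (L):
7 1 4
8 0 5
3 6 2

After move 8 (U):
7 0 4
8 1 5
3 6 2

After move 9 (L):
0 7 4
8 1 5
3 6 2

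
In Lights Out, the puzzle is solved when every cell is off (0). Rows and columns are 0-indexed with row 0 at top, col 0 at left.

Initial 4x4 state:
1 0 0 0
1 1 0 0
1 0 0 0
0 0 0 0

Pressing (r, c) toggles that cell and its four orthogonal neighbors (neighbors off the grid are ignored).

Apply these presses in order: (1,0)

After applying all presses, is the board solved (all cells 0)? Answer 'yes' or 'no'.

After press 1 at (1,0):
0 0 0 0
0 0 0 0
0 0 0 0
0 0 0 0

Lights still on: 0

Answer: yes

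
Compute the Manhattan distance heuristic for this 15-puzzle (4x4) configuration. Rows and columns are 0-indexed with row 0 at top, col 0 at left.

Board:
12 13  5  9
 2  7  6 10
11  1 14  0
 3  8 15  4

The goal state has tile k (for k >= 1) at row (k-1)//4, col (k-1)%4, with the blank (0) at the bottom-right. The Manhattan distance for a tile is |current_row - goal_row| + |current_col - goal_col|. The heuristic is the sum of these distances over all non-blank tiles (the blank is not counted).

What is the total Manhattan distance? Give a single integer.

Tile 12: (0,0)->(2,3) = 5
Tile 13: (0,1)->(3,0) = 4
Tile 5: (0,2)->(1,0) = 3
Tile 9: (0,3)->(2,0) = 5
Tile 2: (1,0)->(0,1) = 2
Tile 7: (1,1)->(1,2) = 1
Tile 6: (1,2)->(1,1) = 1
Tile 10: (1,3)->(2,1) = 3
Tile 11: (2,0)->(2,2) = 2
Tile 1: (2,1)->(0,0) = 3
Tile 14: (2,2)->(3,1) = 2
Tile 3: (3,0)->(0,2) = 5
Tile 8: (3,1)->(1,3) = 4
Tile 15: (3,2)->(3,2) = 0
Tile 4: (3,3)->(0,3) = 3
Sum: 5 + 4 + 3 + 5 + 2 + 1 + 1 + 3 + 2 + 3 + 2 + 5 + 4 + 0 + 3 = 43

Answer: 43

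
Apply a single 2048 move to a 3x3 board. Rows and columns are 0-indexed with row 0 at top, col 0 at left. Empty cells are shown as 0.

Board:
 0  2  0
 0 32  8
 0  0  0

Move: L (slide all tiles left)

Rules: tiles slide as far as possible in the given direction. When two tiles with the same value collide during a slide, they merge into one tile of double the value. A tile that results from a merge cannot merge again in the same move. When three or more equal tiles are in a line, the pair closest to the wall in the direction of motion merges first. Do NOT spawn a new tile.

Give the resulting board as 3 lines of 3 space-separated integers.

Answer:  2  0  0
32  8  0
 0  0  0

Derivation:
Slide left:
row 0: [0, 2, 0] -> [2, 0, 0]
row 1: [0, 32, 8] -> [32, 8, 0]
row 2: [0, 0, 0] -> [0, 0, 0]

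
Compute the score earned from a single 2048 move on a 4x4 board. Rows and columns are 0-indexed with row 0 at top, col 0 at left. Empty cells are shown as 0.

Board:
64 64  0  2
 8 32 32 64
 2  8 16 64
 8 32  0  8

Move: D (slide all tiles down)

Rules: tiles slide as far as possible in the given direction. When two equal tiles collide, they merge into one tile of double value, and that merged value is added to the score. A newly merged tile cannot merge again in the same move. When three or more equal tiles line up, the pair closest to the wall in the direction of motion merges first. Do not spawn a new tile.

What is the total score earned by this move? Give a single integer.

Answer: 128

Derivation:
Slide down:
col 0: [64, 8, 2, 8] -> [64, 8, 2, 8]  score +0 (running 0)
col 1: [64, 32, 8, 32] -> [64, 32, 8, 32]  score +0 (running 0)
col 2: [0, 32, 16, 0] -> [0, 0, 32, 16]  score +0 (running 0)
col 3: [2, 64, 64, 8] -> [0, 2, 128, 8]  score +128 (running 128)
Board after move:
 64  64   0   0
  8  32   0   2
  2   8  32 128
  8  32  16   8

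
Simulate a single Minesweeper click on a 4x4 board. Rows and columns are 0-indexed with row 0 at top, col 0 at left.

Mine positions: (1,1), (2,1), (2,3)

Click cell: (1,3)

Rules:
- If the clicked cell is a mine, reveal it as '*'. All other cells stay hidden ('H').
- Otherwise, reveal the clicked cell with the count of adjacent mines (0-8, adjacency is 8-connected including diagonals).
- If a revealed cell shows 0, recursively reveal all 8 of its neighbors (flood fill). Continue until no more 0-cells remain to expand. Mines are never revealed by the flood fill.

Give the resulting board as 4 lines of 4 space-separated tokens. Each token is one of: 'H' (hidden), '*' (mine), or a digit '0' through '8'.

H H H H
H H H 1
H H H H
H H H H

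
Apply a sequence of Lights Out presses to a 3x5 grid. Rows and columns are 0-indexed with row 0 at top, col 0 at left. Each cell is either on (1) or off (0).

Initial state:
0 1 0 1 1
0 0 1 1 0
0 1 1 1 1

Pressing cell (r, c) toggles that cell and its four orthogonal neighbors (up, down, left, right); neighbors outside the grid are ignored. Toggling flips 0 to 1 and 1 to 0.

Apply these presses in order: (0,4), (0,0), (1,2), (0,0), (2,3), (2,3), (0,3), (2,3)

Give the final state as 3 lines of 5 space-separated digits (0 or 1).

After press 1 at (0,4):
0 1 0 0 0
0 0 1 1 1
0 1 1 1 1

After press 2 at (0,0):
1 0 0 0 0
1 0 1 1 1
0 1 1 1 1

After press 3 at (1,2):
1 0 1 0 0
1 1 0 0 1
0 1 0 1 1

After press 4 at (0,0):
0 1 1 0 0
0 1 0 0 1
0 1 0 1 1

After press 5 at (2,3):
0 1 1 0 0
0 1 0 1 1
0 1 1 0 0

After press 6 at (2,3):
0 1 1 0 0
0 1 0 0 1
0 1 0 1 1

After press 7 at (0,3):
0 1 0 1 1
0 1 0 1 1
0 1 0 1 1

After press 8 at (2,3):
0 1 0 1 1
0 1 0 0 1
0 1 1 0 0

Answer: 0 1 0 1 1
0 1 0 0 1
0 1 1 0 0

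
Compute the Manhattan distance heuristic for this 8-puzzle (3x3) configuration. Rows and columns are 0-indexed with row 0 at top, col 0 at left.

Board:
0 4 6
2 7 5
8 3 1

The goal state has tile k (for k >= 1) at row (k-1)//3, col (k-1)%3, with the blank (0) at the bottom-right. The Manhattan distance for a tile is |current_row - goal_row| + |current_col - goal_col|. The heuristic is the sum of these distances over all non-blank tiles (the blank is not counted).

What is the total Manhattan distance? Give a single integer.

Answer: 16

Derivation:
Tile 4: (0,1)->(1,0) = 2
Tile 6: (0,2)->(1,2) = 1
Tile 2: (1,0)->(0,1) = 2
Tile 7: (1,1)->(2,0) = 2
Tile 5: (1,2)->(1,1) = 1
Tile 8: (2,0)->(2,1) = 1
Tile 3: (2,1)->(0,2) = 3
Tile 1: (2,2)->(0,0) = 4
Sum: 2 + 1 + 2 + 2 + 1 + 1 + 3 + 4 = 16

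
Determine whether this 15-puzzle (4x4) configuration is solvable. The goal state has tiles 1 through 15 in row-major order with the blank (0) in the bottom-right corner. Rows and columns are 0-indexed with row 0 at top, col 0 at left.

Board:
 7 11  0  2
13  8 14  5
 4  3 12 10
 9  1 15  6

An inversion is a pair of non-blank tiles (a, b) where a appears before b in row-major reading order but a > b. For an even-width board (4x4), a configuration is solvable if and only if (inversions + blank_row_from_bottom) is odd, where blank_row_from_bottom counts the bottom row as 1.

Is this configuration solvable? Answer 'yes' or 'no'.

Answer: no

Derivation:
Inversions: 54
Blank is in row 0 (0-indexed from top), which is row 4 counting from the bottom (bottom = 1).
54 + 4 = 58, which is even, so the puzzle is not solvable.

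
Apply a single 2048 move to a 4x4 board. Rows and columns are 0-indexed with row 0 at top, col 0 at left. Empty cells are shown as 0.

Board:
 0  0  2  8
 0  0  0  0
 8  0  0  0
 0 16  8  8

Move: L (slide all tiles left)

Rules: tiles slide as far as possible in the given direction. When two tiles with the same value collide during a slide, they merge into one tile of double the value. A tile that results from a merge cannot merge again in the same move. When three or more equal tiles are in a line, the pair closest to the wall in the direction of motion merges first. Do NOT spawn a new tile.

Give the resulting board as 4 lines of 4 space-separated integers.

Answer:  2  8  0  0
 0  0  0  0
 8  0  0  0
16 16  0  0

Derivation:
Slide left:
row 0: [0, 0, 2, 8] -> [2, 8, 0, 0]
row 1: [0, 0, 0, 0] -> [0, 0, 0, 0]
row 2: [8, 0, 0, 0] -> [8, 0, 0, 0]
row 3: [0, 16, 8, 8] -> [16, 16, 0, 0]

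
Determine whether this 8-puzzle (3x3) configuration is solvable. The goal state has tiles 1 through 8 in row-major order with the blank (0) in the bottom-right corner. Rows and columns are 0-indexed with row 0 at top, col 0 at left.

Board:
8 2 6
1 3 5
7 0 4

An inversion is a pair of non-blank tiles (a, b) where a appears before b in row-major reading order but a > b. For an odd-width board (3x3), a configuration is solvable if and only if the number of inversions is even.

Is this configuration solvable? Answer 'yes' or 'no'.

Inversions (pairs i<j in row-major order where tile[i] > tile[j] > 0): 14
14 is even, so the puzzle is solvable.

Answer: yes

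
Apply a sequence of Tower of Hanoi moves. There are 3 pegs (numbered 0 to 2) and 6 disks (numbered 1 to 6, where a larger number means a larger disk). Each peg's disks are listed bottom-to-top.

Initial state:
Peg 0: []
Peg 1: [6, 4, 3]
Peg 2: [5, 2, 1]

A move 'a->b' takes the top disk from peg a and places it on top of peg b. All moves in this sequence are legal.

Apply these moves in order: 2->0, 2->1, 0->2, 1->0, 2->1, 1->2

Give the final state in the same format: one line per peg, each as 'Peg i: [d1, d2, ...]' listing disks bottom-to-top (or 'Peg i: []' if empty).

After move 1 (2->0):
Peg 0: [1]
Peg 1: [6, 4, 3]
Peg 2: [5, 2]

After move 2 (2->1):
Peg 0: [1]
Peg 1: [6, 4, 3, 2]
Peg 2: [5]

After move 3 (0->2):
Peg 0: []
Peg 1: [6, 4, 3, 2]
Peg 2: [5, 1]

After move 4 (1->0):
Peg 0: [2]
Peg 1: [6, 4, 3]
Peg 2: [5, 1]

After move 5 (2->1):
Peg 0: [2]
Peg 1: [6, 4, 3, 1]
Peg 2: [5]

After move 6 (1->2):
Peg 0: [2]
Peg 1: [6, 4, 3]
Peg 2: [5, 1]

Answer: Peg 0: [2]
Peg 1: [6, 4, 3]
Peg 2: [5, 1]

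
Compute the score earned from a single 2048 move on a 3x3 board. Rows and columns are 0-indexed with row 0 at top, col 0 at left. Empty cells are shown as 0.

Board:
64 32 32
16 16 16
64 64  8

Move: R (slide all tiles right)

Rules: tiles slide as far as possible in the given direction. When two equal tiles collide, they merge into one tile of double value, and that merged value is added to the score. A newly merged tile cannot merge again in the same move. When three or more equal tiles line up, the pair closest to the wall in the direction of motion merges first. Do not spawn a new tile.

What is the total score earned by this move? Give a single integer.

Answer: 224

Derivation:
Slide right:
row 0: [64, 32, 32] -> [0, 64, 64]  score +64 (running 64)
row 1: [16, 16, 16] -> [0, 16, 32]  score +32 (running 96)
row 2: [64, 64, 8] -> [0, 128, 8]  score +128 (running 224)
Board after move:
  0  64  64
  0  16  32
  0 128   8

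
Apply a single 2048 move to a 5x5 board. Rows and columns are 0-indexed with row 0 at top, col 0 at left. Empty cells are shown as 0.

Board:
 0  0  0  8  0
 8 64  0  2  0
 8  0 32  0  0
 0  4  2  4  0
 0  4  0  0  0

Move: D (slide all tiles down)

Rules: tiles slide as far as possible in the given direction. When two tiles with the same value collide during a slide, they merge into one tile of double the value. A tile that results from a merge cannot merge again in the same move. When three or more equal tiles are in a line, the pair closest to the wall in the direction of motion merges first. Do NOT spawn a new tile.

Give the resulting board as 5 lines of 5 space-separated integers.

Answer:  0  0  0  0  0
 0  0  0  0  0
 0  0  0  8  0
 0 64 32  2  0
16  8  2  4  0

Derivation:
Slide down:
col 0: [0, 8, 8, 0, 0] -> [0, 0, 0, 0, 16]
col 1: [0, 64, 0, 4, 4] -> [0, 0, 0, 64, 8]
col 2: [0, 0, 32, 2, 0] -> [0, 0, 0, 32, 2]
col 3: [8, 2, 0, 4, 0] -> [0, 0, 8, 2, 4]
col 4: [0, 0, 0, 0, 0] -> [0, 0, 0, 0, 0]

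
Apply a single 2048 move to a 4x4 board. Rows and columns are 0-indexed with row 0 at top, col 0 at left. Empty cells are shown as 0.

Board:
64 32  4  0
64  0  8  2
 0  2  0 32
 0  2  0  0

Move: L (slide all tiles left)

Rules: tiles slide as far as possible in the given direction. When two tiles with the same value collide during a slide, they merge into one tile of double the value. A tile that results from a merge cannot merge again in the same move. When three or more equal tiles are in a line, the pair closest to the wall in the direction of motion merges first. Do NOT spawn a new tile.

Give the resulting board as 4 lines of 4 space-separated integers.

Slide left:
row 0: [64, 32, 4, 0] -> [64, 32, 4, 0]
row 1: [64, 0, 8, 2] -> [64, 8, 2, 0]
row 2: [0, 2, 0, 32] -> [2, 32, 0, 0]
row 3: [0, 2, 0, 0] -> [2, 0, 0, 0]

Answer: 64 32  4  0
64  8  2  0
 2 32  0  0
 2  0  0  0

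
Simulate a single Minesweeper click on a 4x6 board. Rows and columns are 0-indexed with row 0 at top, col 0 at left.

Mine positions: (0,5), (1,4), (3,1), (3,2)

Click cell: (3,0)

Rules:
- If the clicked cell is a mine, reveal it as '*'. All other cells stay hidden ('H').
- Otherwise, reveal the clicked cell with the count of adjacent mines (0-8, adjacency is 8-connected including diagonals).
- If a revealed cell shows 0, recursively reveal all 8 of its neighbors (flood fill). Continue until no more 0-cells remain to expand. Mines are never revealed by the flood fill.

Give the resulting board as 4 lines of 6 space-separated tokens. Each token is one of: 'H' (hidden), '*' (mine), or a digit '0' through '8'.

H H H H H H
H H H H H H
H H H H H H
1 H H H H H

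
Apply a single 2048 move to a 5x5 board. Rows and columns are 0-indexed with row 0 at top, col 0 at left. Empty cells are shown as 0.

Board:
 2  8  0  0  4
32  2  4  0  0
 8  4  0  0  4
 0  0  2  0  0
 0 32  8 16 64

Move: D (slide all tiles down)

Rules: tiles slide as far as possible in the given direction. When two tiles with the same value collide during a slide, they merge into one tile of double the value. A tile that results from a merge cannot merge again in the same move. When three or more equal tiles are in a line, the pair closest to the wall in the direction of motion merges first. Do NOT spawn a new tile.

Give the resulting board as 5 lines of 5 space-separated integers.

Answer:  0  0  0  0  0
 0  8  0  0  0
 2  2  4  0  0
32  4  2  0  8
 8 32  8 16 64

Derivation:
Slide down:
col 0: [2, 32, 8, 0, 0] -> [0, 0, 2, 32, 8]
col 1: [8, 2, 4, 0, 32] -> [0, 8, 2, 4, 32]
col 2: [0, 4, 0, 2, 8] -> [0, 0, 4, 2, 8]
col 3: [0, 0, 0, 0, 16] -> [0, 0, 0, 0, 16]
col 4: [4, 0, 4, 0, 64] -> [0, 0, 0, 8, 64]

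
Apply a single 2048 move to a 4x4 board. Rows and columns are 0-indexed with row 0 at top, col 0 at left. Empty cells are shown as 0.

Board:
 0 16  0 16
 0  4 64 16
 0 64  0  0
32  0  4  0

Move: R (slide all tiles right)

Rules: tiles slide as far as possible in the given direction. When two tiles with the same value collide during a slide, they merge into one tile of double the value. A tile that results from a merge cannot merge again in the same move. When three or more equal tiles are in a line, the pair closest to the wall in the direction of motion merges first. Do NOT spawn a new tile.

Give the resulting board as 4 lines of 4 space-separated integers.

Answer:  0  0  0 32
 0  4 64 16
 0  0  0 64
 0  0 32  4

Derivation:
Slide right:
row 0: [0, 16, 0, 16] -> [0, 0, 0, 32]
row 1: [0, 4, 64, 16] -> [0, 4, 64, 16]
row 2: [0, 64, 0, 0] -> [0, 0, 0, 64]
row 3: [32, 0, 4, 0] -> [0, 0, 32, 4]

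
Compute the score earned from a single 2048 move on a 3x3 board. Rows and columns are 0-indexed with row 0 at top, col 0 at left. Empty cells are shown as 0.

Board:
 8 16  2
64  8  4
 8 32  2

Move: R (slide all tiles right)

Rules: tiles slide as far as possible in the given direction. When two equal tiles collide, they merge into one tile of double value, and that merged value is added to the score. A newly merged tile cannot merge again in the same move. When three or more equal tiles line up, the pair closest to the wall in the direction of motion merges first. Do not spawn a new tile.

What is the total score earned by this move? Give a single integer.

Answer: 0

Derivation:
Slide right:
row 0: [8, 16, 2] -> [8, 16, 2]  score +0 (running 0)
row 1: [64, 8, 4] -> [64, 8, 4]  score +0 (running 0)
row 2: [8, 32, 2] -> [8, 32, 2]  score +0 (running 0)
Board after move:
 8 16  2
64  8  4
 8 32  2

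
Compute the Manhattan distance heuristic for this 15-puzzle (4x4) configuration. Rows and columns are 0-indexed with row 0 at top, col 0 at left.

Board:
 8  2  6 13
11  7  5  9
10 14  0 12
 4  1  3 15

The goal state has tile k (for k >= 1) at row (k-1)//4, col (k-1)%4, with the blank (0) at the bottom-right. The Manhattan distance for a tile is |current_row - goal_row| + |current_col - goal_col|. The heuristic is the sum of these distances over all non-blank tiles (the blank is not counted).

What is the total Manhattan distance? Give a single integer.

Answer: 38

Derivation:
Tile 8: (0,0)->(1,3) = 4
Tile 2: (0,1)->(0,1) = 0
Tile 6: (0,2)->(1,1) = 2
Tile 13: (0,3)->(3,0) = 6
Tile 11: (1,0)->(2,2) = 3
Tile 7: (1,1)->(1,2) = 1
Tile 5: (1,2)->(1,0) = 2
Tile 9: (1,3)->(2,0) = 4
Tile 10: (2,0)->(2,1) = 1
Tile 14: (2,1)->(3,1) = 1
Tile 12: (2,3)->(2,3) = 0
Tile 4: (3,0)->(0,3) = 6
Tile 1: (3,1)->(0,0) = 4
Tile 3: (3,2)->(0,2) = 3
Tile 15: (3,3)->(3,2) = 1
Sum: 4 + 0 + 2 + 6 + 3 + 1 + 2 + 4 + 1 + 1 + 0 + 6 + 4 + 3 + 1 = 38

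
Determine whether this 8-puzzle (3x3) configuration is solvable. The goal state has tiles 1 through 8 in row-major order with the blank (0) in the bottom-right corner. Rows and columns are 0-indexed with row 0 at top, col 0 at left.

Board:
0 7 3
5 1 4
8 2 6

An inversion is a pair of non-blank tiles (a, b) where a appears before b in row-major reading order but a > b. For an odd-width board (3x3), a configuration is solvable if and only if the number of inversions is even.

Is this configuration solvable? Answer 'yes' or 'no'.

Inversions (pairs i<j in row-major order where tile[i] > tile[j] > 0): 14
14 is even, so the puzzle is solvable.

Answer: yes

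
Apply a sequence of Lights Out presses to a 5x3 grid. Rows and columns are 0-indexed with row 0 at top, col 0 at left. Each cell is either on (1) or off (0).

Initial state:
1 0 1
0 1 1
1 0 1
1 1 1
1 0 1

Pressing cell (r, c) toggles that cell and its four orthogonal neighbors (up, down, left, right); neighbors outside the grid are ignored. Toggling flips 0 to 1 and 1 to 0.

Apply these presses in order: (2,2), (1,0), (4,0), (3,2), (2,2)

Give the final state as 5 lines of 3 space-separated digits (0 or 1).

Answer: 0 0 1
1 0 1
0 0 0
0 0 0
0 1 0

Derivation:
After press 1 at (2,2):
1 0 1
0 1 0
1 1 0
1 1 0
1 0 1

After press 2 at (1,0):
0 0 1
1 0 0
0 1 0
1 1 0
1 0 1

After press 3 at (4,0):
0 0 1
1 0 0
0 1 0
0 1 0
0 1 1

After press 4 at (3,2):
0 0 1
1 0 0
0 1 1
0 0 1
0 1 0

After press 5 at (2,2):
0 0 1
1 0 1
0 0 0
0 0 0
0 1 0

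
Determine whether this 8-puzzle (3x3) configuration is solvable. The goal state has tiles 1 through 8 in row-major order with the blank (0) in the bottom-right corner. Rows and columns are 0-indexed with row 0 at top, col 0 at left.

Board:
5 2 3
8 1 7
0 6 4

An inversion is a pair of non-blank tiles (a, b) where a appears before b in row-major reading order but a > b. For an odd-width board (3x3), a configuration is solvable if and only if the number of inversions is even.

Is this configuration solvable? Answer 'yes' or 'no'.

Answer: no

Derivation:
Inversions (pairs i<j in row-major order where tile[i] > tile[j] > 0): 13
13 is odd, so the puzzle is not solvable.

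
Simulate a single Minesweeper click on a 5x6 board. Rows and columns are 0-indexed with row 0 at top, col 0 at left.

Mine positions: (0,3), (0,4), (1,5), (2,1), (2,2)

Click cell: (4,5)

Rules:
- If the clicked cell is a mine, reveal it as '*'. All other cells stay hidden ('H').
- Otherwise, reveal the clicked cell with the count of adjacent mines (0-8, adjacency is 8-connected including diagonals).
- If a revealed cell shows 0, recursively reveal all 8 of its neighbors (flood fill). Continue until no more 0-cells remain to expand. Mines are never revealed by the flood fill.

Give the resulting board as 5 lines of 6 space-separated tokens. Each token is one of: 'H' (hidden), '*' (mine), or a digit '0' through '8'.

H H H H H H
H H H H H H
H H H 1 1 1
1 2 2 1 0 0
0 0 0 0 0 0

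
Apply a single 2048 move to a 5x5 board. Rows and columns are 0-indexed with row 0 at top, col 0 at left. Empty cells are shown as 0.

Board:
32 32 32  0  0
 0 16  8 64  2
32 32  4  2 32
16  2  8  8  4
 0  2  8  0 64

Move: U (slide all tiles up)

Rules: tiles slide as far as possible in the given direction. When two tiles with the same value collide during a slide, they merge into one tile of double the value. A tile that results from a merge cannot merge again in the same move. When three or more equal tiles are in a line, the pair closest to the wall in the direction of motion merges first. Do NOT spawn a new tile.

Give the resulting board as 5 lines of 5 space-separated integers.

Slide up:
col 0: [32, 0, 32, 16, 0] -> [64, 16, 0, 0, 0]
col 1: [32, 16, 32, 2, 2] -> [32, 16, 32, 4, 0]
col 2: [32, 8, 4, 8, 8] -> [32, 8, 4, 16, 0]
col 3: [0, 64, 2, 8, 0] -> [64, 2, 8, 0, 0]
col 4: [0, 2, 32, 4, 64] -> [2, 32, 4, 64, 0]

Answer: 64 32 32 64  2
16 16  8  2 32
 0 32  4  8  4
 0  4 16  0 64
 0  0  0  0  0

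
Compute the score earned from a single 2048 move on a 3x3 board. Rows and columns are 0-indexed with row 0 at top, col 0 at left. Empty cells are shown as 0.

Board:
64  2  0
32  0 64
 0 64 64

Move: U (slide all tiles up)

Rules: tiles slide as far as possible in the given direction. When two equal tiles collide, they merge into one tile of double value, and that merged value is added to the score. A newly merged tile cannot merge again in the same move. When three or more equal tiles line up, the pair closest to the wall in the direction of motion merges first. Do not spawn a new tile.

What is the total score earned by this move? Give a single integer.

Answer: 128

Derivation:
Slide up:
col 0: [64, 32, 0] -> [64, 32, 0]  score +0 (running 0)
col 1: [2, 0, 64] -> [2, 64, 0]  score +0 (running 0)
col 2: [0, 64, 64] -> [128, 0, 0]  score +128 (running 128)
Board after move:
 64   2 128
 32  64   0
  0   0   0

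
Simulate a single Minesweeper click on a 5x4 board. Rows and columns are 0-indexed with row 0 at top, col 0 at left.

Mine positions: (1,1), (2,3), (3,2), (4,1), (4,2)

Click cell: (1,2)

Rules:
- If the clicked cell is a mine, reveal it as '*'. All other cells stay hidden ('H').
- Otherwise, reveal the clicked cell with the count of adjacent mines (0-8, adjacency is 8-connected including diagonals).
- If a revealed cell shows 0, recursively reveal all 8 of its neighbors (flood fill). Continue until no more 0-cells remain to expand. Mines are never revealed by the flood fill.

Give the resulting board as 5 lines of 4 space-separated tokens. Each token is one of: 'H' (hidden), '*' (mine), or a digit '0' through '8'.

H H H H
H H 2 H
H H H H
H H H H
H H H H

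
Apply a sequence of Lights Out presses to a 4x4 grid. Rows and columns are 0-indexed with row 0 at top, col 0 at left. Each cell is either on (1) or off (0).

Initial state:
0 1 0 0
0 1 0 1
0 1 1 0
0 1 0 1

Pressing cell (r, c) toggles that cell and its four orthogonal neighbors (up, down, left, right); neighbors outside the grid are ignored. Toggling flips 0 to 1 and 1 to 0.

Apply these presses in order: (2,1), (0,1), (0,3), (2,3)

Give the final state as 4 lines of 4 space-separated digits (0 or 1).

Answer: 1 0 0 1
0 1 0 1
1 0 1 1
0 0 0 0

Derivation:
After press 1 at (2,1):
0 1 0 0
0 0 0 1
1 0 0 0
0 0 0 1

After press 2 at (0,1):
1 0 1 0
0 1 0 1
1 0 0 0
0 0 0 1

After press 3 at (0,3):
1 0 0 1
0 1 0 0
1 0 0 0
0 0 0 1

After press 4 at (2,3):
1 0 0 1
0 1 0 1
1 0 1 1
0 0 0 0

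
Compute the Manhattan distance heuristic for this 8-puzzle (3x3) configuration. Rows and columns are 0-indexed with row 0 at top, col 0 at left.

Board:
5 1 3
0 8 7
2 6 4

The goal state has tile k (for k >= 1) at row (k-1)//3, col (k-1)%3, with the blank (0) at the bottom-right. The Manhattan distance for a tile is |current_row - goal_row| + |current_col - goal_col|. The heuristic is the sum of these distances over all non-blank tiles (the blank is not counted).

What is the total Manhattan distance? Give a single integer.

Tile 5: (0,0)->(1,1) = 2
Tile 1: (0,1)->(0,0) = 1
Tile 3: (0,2)->(0,2) = 0
Tile 8: (1,1)->(2,1) = 1
Tile 7: (1,2)->(2,0) = 3
Tile 2: (2,0)->(0,1) = 3
Tile 6: (2,1)->(1,2) = 2
Tile 4: (2,2)->(1,0) = 3
Sum: 2 + 1 + 0 + 1 + 3 + 3 + 2 + 3 = 15

Answer: 15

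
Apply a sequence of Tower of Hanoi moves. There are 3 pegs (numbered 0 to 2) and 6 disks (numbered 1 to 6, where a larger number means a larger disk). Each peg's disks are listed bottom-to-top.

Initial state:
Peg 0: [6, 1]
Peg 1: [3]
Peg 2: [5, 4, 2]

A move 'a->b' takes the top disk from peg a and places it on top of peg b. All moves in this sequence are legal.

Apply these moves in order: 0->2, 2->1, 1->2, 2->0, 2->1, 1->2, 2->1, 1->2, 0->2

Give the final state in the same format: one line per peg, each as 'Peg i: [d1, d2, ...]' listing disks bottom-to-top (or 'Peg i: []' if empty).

After move 1 (0->2):
Peg 0: [6]
Peg 1: [3]
Peg 2: [5, 4, 2, 1]

After move 2 (2->1):
Peg 0: [6]
Peg 1: [3, 1]
Peg 2: [5, 4, 2]

After move 3 (1->2):
Peg 0: [6]
Peg 1: [3]
Peg 2: [5, 4, 2, 1]

After move 4 (2->0):
Peg 0: [6, 1]
Peg 1: [3]
Peg 2: [5, 4, 2]

After move 5 (2->1):
Peg 0: [6, 1]
Peg 1: [3, 2]
Peg 2: [5, 4]

After move 6 (1->2):
Peg 0: [6, 1]
Peg 1: [3]
Peg 2: [5, 4, 2]

After move 7 (2->1):
Peg 0: [6, 1]
Peg 1: [3, 2]
Peg 2: [5, 4]

After move 8 (1->2):
Peg 0: [6, 1]
Peg 1: [3]
Peg 2: [5, 4, 2]

After move 9 (0->2):
Peg 0: [6]
Peg 1: [3]
Peg 2: [5, 4, 2, 1]

Answer: Peg 0: [6]
Peg 1: [3]
Peg 2: [5, 4, 2, 1]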